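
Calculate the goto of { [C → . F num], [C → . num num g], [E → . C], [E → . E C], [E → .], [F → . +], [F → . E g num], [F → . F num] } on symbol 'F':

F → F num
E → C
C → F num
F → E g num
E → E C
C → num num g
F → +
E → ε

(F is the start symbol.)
{ [C → F . num], [F → F . num] }

GOTO(I, 'F') = CLOSURE({ [A → αX.β] : [A → α.Xβ] ∈ I, X = 'F' })

Items with dot before 'F', with the dot advanced:
  [C → . F num] → [C → F . num]
  [F → . F num] → [F → F . num]
Closure adds nothing (no advanced item has the dot before a non-terminal).

GOTO = { [C → F . num], [F → F . num] }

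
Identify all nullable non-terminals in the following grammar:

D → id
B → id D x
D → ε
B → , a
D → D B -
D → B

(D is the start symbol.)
{ 'D' }

A non-terminal is nullable if it can derive ε (the empty string): either it has an ε-production, or it has a production whose right-hand side consists entirely of nullable non-terminals.

ε-productions: D → ε
So D is immediately nullable.
No further non-terminal can be added: every production for the remaining non-terminals contains a terminal or a non-nullable non-terminal.
Nullable = { 'D' }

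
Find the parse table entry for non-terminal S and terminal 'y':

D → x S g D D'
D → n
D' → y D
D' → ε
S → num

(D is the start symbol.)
To find M[S, 'y'], we find productions for S where 'y' is in the predict set (PREDICT(N → α) = (FIRST(α) \ {ε}) ∪ (FOLLOW(N) if α ⇒* ε)).

S → num: PREDICT = { 'num' }

M[S, 'y'] is empty (no production applies)

Answer: Empty (error entry)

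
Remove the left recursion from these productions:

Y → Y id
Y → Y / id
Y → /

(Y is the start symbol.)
Y is directly left-recursive. The standard transformation for
  A → A α₁ | ... | A α_m | β₁ | ... | β_n
is
  A  → β₁ A' | ... | β_n A'
  A' → α₁ A' | ... | α_m A' | ε

Y → / becomes Y → / Y'
Y → Y id becomes Y' → id Y'
Y → Y / id becomes Y' → / id Y'
Add Y' → ε

Resulting grammar:
Y → / Y'
Y' → id Y'
Y' → / id Y'
Y' → ε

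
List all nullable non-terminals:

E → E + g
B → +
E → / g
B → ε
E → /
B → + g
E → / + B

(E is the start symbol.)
A non-terminal is nullable if it can derive ε (the empty string): either it has an ε-production, or it has a production whose right-hand side consists entirely of nullable non-terminals.

ε-productions: B → ε
So B is immediately nullable.
No further non-terminal can be added: every production for the remaining non-terminals contains a terminal or a non-nullable non-terminal.
Nullable = { 'B' }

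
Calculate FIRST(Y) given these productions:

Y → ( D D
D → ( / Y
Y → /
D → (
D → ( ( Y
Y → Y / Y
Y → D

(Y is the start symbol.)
To compute FIRST(Y), examine every production with Y on the left-hand side, reading each right-hand side left to right until a non-nullable symbol is reached.

FIRST sets of the other non-terminals involved (by the same procedure, iterated to a fixed point):
  FIRST(D) = { '(' }

From Y → ( D D:
  - '(' is a terminal: add '(' and stop
From Y → /:
  - '/' is a terminal: add '/' and stop
From Y → Y / Y:
  - Y is the symbol being defined: contributes nothing new
    Y is not nullable, so stop
From Y → D:
  - D is a non-terminal: add FIRST(D) \ {ε} = { '(' }
    D is not nullable, so stop

Collecting: FIRST(Y) = { '(', '/' }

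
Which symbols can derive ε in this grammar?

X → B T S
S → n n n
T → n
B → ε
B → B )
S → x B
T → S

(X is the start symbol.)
ε-productions: B → ε
So B is immediately nullable.
No further non-terminal can be added: every production for the remaining non-terminals contains a terminal or a non-nullable non-terminal.
Nullable = { 'B' }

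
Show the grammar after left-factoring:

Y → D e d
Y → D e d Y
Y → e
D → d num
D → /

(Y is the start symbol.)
Left-factoring transforms A → αβ₁ | αβ₂ into A → αA' and A' → β₁ | β₂
(α is the longest common prefix among the alternatives). Repeat until
no nonterminal has two alternatives with a common prefix.

Round 1: Y has alternatives sharing prefix 'D e d'. Introduce Y': Y → D e d Y'
  Add: Y' → ε
  Add: Y' → Y

No remaining common prefixes — done.

Resulting grammar:
Y → D e d Y'
Y' → ε
Y' → Y
Y → e
D → d num
D → /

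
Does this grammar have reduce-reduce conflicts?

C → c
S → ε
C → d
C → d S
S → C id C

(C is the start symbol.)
Augment with C' → C and build the canonical LR(0) collection (I0 = CLOSURE({[C' → . C]}), then GOTO on every symbol after a dot until no new states appear). It has 8 states:
  I0: { [C → . c], [C → . d S], [C → . d], [C' → . C] }  — shift
  I1: { [C' → C .] }  — accept
  I2: { [C → c .] }  — reduce
  I3: { [C → . c], [C → . d S], [C → . d], [C → d . S], [C → d .], [S → . C id C], [S → .] }  — shift, 2 reduces
  I4: { [S → C . id C] }  — shift
  I5: { [C → d S .] }  — reduce
  I6: { [C → . c], [C → . d S], [C → . d], [S → C id . C] }  — shift
  I7: { [S → C id C .] }  — reduce

I3 contains complete items [C → d .], [S → .] — reduce-reduce conflict.

Answer: Yes — I3: [C → d .] vs [S → .]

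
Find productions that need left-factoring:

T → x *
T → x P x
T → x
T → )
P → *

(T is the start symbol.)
Left-factoring is needed when two productions for the same non-terminal
share a common prefix on the right-hand side.

Productions for T:
  T → x *
  T → x P x
  T → x
  T → )

Found common prefix 'x' in productions for T

Answer: Yes, T has productions with common prefix 'x'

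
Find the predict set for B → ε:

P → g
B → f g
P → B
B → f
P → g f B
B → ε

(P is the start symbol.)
{ $ }

PREDICT(B → ε) = (FIRST(RHS) \ {ε}) ∪ (FOLLOW(B) if ε ∈ FIRST(RHS), i.e. RHS ⇒* ε)
The right-hand side is ε (FIRST(ε) = { ε }), so the predict set is FOLLOW(B) = { $ }
PREDICT(B → ε) = { $ }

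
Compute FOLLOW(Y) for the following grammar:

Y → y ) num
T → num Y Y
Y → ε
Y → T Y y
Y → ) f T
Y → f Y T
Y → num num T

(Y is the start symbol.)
{ $, ')', 'f', 'num', 'y' }

Y is the start symbol, so $ ∈ FOLLOW(Y).
In T → num Y Y: Y is followed by Y, add FIRST(Y) \ {ε} = { ')', 'f', 'num', 'y' }
  Y is nullable, so also add FOLLOW(T)
In T → num Y Y: Y is at the end, add FOLLOW(T)
In Y → T Y y: Y is followed by y, add FIRST(y) \ {ε} = { 'y' }
In Y → f Y T: Y is followed by T, add FIRST(T) \ {ε} = { 'num' }

The FOLLOW sets referred to above (computed the same way, to a fixed point):
  FOLLOW(T) = { $, ')', 'f', 'num', 'y' }

Taking the union: FOLLOW(Y) = { $, ')', 'f', 'num', 'y' }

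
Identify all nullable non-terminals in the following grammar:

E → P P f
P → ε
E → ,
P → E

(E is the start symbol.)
{ 'P' }

A non-terminal is nullable if it can derive ε (the empty string): either it has an ε-production, or it has a production whose right-hand side consists entirely of nullable non-terminals.

ε-productions: P → ε
So P is immediately nullable.
No further non-terminal can be added: every production for the remaining non-terminals contains a terminal or a non-nullable non-terminal.
Nullable = { 'P' }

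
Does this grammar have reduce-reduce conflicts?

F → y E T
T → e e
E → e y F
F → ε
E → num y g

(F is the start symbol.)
Augment with F' → F and build the canonical LR(0) collection (I0 = CLOSURE({[F' → . F]}), then GOTO on every symbol after a dot until no new states appear). It has 13 states:
  I0: { [F → . y E T], [F → .], [F' → . F] }  — shift, reduce
  I1: { [F' → F .] }  — accept
  I2: { [E → . e y F], [E → . num y g], [F → y . E T] }  — shift
  I3: { [F → y E . T], [T → . e e] }  — shift
  I4: { [E → e . y F] }  — shift
  I5: { [E → num . y g] }  — shift
  I6: { [E → num y . g] }  — shift
  I7: { [E → num y g .] }  — reduce
  I8: { [E → e y . F], [F → . y E T], [F → .] }  — shift, reduce
  I9: { [E → e y F .] }  — reduce
  I10: { [F → y E T .] }  — reduce
  I11: { [T → e . e] }  — shift
  I12: { [T → e e .] }  — reduce

No state contains more than one complete item.

Answer: No reduce-reduce conflicts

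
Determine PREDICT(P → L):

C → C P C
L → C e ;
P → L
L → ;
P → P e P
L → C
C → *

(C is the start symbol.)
{ '*', ';' }

PREDICT(P → L) = (FIRST(RHS) \ {ε}) ∪ (FOLLOW(P) if ε ∈ FIRST(RHS), i.e. RHS ⇒* ε)
FIRST(L) = { '*', ';' }
FIRST(L) = { '*', ';' }
ε ∉ FIRST(L), so FOLLOW(P) is not added.
PREDICT(P → L) = { '*', ';' }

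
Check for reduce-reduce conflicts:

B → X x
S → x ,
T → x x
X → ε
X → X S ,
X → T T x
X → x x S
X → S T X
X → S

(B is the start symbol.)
No reduce-reduce conflicts

A reduce-reduce conflict occurs when an LR(0) state has two complete items [A → α .] and [B → β .] — both call for a reduction, and with no lookahead the parser cannot choose between them.

Augment with B' → B and build the canonical LR(0) collection (I0 = CLOSURE({[B' → . B]}), then GOTO on every symbol after a dot until no new states appear). It has 19 states:
  I0: { [B → . X x], [B' → . B], [S → . x ,], [T → . x x], [X → . S T X], [X → . S], [X → . T T x], [X → . X S ,], [X → . x x S], [X → .] }  — shift, reduce
  I1: { [B' → B .] }  — accept
  I2: { [T → . x x], [X → S . T X], [X → S .] }  — shift, reduce
  I3: { [T → . x x], [X → T . T x] }  — shift
  I4: { [B → X . x], [S → . x ,], [X → X . S ,] }  — shift
  I5: { [S → x . ,], [T → x . x], [X → x . x S] }  — shift
  I6: { [S → x , .] }  — reduce
  I7: { [S → . x ,], [T → x x .], [X → x x . S] }  — shift, reduce
  I8: { [X → x x S .] }  — reduce
  I9: { [S → x . ,] }  — shift
  I10: { [X → X S . ,] }  — shift
  I11: { [B → X x .], [S → x . ,] }  — shift, reduce
  I12: { [X → X S , .] }  — reduce
  I13: { [X → T T . x] }  — shift
  I14: { [T → x . x] }  — shift
  I15: { [T → x x .] }  — reduce
  I16: { [X → T T x .] }  — reduce
  I17: { [S → . x ,], [T → . x x], [X → . S T X], [X → . S], [X → . T T x], [X → . X S ,], [X → . x x S], [X → .], [X → S T . X] }  — shift, reduce
  I18: { [S → . x ,], [X → S T X .], [X → X . S ,] }  — shift, reduce

No state contains more than one complete item.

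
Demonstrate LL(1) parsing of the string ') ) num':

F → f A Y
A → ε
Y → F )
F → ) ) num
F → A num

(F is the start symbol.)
LL(1) parsing maintains a stack (initially the start symbol over $) and the input. At each step: if the stack top is a terminal, match it against the current input token; if it is a non-terminal N, replace it with the RHS of M[N, lookahead] (the unique production whose predict set contains the lookahead).

Stack is shown with the top on the left.

Stack      Input      Action
----------------------------
F $        ) ) num $  output F → ) ) num
) ) num $  ) ) num $  match ')'
) num $    ) num $    match ')'
num $      num $      match 'num'
$          $          accept

The string is accepted.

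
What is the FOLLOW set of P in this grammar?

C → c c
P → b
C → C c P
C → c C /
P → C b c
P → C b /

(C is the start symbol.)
{ $, '/', 'b', 'c' }

To compute FOLLOW(P), find every occurrence of P on a right-hand side N → α P β: add FIRST(β) \ {ε}, and if β is empty or nullable also add FOLLOW(N). Iterate to a fixed point.

In C → C c P: P is at the end, add FOLLOW(C)

The FOLLOW sets referred to above (computed the same way, to a fixed point):
  FOLLOW(C) = { $, '/', 'b', 'c' }

Taking the union: FOLLOW(P) = { $, '/', 'b', 'c' }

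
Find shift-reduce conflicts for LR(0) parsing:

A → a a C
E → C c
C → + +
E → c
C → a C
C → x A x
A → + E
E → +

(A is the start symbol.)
Yes — I13: [E → + .] vs [C → + . +]

Augment with A' → A and build the canonical LR(0) collection (I0 = CLOSURE({[A' → . A]}), then GOTO on every symbol after a dot until no new states appear). It has 18 states:
  I0: { [A → . + E], [A → . a a C], [A' → . A] }  — shift
  I1: { [A → + . E], [C → . + +], [C → . a C], [C → . x A x], [E → . +], [E → . C c], [E → . c] }  — shift
  I2: { [A' → A .] }  — accept
  I3: { [A → a . a C] }  — shift
  I4: { [A → a a . C], [C → . + +], [C → . a C], [C → . x A x] }  — shift
  I5: { [C → + . +] }  — shift
  I6: { [A → a a C .] }  — reduce
  I7: { [C → . + +], [C → . a C], [C → . x A x], [C → a . C] }  — shift
  I8: { [A → . + E], [A → . a a C], [C → x . A x] }  — shift
  I9: { [C → x A . x] }  — shift
  I10: { [C → x A x .] }  — reduce
  I11: { [C → a C .] }  — reduce
  I12: { [C → + + .] }  — reduce
  I13: { [C → + . +], [E → + .] }  — shift, reduce
  I14: { [E → C . c] }  — shift
  I15: { [A → + E .] }  — reduce
  I16: { [E → c .] }  — reduce
  I17: { [E → C c .] }  — reduce

I13 contains reduce item [E → + .] and shift item [C → + . +] — shift-reduce conflict.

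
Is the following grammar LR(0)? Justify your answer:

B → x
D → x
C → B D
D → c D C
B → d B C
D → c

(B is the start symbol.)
No. Shift-reduce conflict between [D → c .] and [D → . c]

Augment with B' → B and build the canonical LR(0) collection (I0 = CLOSURE({[B' → . B]}), then GOTO on every symbol after a dot until no new states appear). It has 12 states:
  I0: { [B → . d B C], [B → . x], [B' → . B] }  — shift
  I1: { [B' → B .] }  — accept
  I2: { [B → . d B C], [B → . x], [B → d . B C] }  — shift
  I3: { [B → x .] }  — reduce
  I4: { [B → . d B C], [B → . x], [B → d B . C], [C → . B D] }  — shift
  I5: { [C → B . D], [D → . c D C], [D → . c], [D → . x] }  — shift
  I6: { [B → d B C .] }  — reduce
  I7: { [C → B D .] }  — reduce
  I8: { [D → . c D C], [D → . c], [D → . x], [D → c . D C], [D → c .] }  — shift, reduce
  I9: { [D → x .] }  — reduce
  I10: { [B → . d B C], [B → . x], [C → . B D], [D → c D . C] }  — shift
  I11: { [D → c D C .] }  — reduce

Conflict in state I8:
  Shift-reduce conflict between [D → c .] and [D → . c]
So the grammar is NOT LR(0).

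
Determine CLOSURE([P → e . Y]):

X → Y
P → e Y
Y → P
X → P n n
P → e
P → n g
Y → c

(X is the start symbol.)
{ [P → . e Y], [P → . e], [P → . n g], [P → e . Y], [Y → . P], [Y → . c] }

Start with: [P → e . Y]
  [P → e . Y] has the dot before Y: add [Y → . P], [Y → . c]
  [Y → . P] has the dot before P: add [P → . e Y], [P → . e], [P → . n g]
No further items can be added.

CLOSURE = { [P → . e Y], [P → . e], [P → . n g], [P → e . Y], [Y → . P], [Y → . c] }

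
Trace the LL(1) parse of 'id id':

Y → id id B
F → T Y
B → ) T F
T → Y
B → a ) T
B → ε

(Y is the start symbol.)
Stack is shown with the top on the left.

Stack      Input    Action
--------------------------
Y $        id id $  output Y → id id B
id id B $  id id $  match 'id'
id B $     id $     match 'id'
B $        $        output B → ε
$          $        accept

The string is accepted.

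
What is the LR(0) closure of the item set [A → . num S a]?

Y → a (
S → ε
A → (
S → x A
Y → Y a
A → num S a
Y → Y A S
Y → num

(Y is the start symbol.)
{ [A → . num S a] }

To compute CLOSURE, for each item [A → α.Bβ] where B is a non-terminal, add [B → .γ] for all productions B → γ; repeat for the newly added items until nothing changes.

Start with: [A → . num S a]
The dot precedes the terminal num, so nothing is added.

CLOSURE = { [A → . num S a] }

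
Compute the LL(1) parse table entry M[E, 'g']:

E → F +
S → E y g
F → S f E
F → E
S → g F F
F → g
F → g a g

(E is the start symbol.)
To find M[E, 'g'], we find productions for E where 'g' is in the predict set (PREDICT(N → α) = (FIRST(α) \ {ε}) ∪ (FOLLOW(N) if α ⇒* ε)).

Relevant sets:
  FIRST(F) = { 'g' }

E → F +: PREDICT = { 'g' }
  'g' is in predict set, so this production goes in M[E, 'g']

M[E, 'g'] = E → F +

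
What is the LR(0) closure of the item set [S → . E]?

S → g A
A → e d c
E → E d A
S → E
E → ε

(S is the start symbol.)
To compute CLOSURE, for each item [A → α.Bβ] where B is a non-terminal, add [B → .γ] for all productions B → γ; repeat for the newly added items until nothing changes.

Start with: [S → . E]
  [S → . E] has the dot before E: add [E → . E d A], [E → .]
No further items can be added.

CLOSURE = { [E → . E d A], [E → .], [S → . E] }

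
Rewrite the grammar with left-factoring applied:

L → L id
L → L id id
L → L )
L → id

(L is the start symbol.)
L → L L'
L' → id L''
L'' → ε
L'' → id
L' → )
L → id

Left-factoring transforms A → αβ₁ | αβ₂ into A → αA' and A' → β₁ | β₂
(α is the longest common prefix among the alternatives). Repeat until
no nonterminal has two alternatives with a common prefix.

Round 1: L has alternatives sharing prefix 'L'. Introduce L': L → L L'
  Add: L' → id
  Add: L' → id id
  Add: L' → )

Round 2: L' has alternatives sharing prefix 'id'. Introduce L'': L' → id L''
  Add: L'' → ε
  Add: L'' → id

No remaining common prefixes — done.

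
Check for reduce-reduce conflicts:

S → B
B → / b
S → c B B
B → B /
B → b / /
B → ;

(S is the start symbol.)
No reduce-reduce conflicts

A reduce-reduce conflict occurs when an LR(0) state has two complete items [A → α .] and [B → β .] — both call for a reduction, and with no lookahead the parser cannot choose between them.

Augment with S' → S and build the canonical LR(0) collection (I0 = CLOSURE({[S' → . S]}), then GOTO on every symbol after a dot until no new states appear). It has 14 states:
  I0: { [B → . / b], [B → . ;], [B → . B /], [B → . b / /], [S → . B], [S → . c B B], [S' → . S] }  — shift
  I1: { [B → / . b] }  — shift
  I2: { [B → ; .] }  — reduce
  I3: { [B → B . /], [S → B .] }  — shift, reduce
  I4: { [S' → S .] }  — accept
  I5: { [B → b . / /] }  — shift
  I6: { [B → . / b], [B → . ;], [B → . B /], [B → . b / /], [S → c . B B] }  — shift
  I7: { [B → . / b], [B → . ;], [B → . B /], [B → . b / /], [B → B . /], [S → c B . B] }  — shift
  I8: { [B → / . b], [B → B / .] }  — shift, reduce
  I9: { [B → B . /], [S → c B B .] }  — shift, reduce
  I10: { [B → B / .] }  — reduce
  I11: { [B → / b .] }  — reduce
  I12: { [B → b / . /] }  — shift
  I13: { [B → b / / .] }  — reduce

No state contains more than one complete item.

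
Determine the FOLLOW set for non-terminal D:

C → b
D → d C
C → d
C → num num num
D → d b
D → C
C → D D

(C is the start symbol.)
In C → D D: D is followed by D, add FIRST(D) \ {ε} = { 'b', 'd', 'num' }
In C → D D: D is at the end, add FOLLOW(C)

The FOLLOW sets referred to above (computed the same way, to a fixed point):
  FOLLOW(C) = { $, 'b', 'd', 'num' }

Taking the union: FOLLOW(D) = { $, 'b', 'd', 'num' }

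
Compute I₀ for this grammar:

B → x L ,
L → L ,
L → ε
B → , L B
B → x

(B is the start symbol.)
{ [B → . , L B], [B → . x L ,], [B → . x], [B' → . B] }

First, augment the grammar with B' → B
I₀ = CLOSURE({ [B' → . B] }):
  [B' → . B] has the dot before B: add [B → . x L ,], [B → . , L B], [B → . x]
No further items can be added.

I₀ = { [B → . , L B], [B → . x L ,], [B → . x], [B' → . B] }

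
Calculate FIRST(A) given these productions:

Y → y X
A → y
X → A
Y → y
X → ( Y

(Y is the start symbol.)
To compute FIRST(A), examine every production with A on the left-hand side, reading each right-hand side left to right until a non-nullable symbol is reached.

From A → y:
  - y is a terminal: add 'y' and stop

Collecting: FIRST(A) = { 'y' }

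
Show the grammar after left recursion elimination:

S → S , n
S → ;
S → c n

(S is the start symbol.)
S → ; S'
S → c n S'
S' → , n S'
S' → ε

S is directly left-recursive. The standard transformation for
  A → A α₁ | ... | A α_m | β₁ | ... | β_n
is
  A  → β₁ A' | ... | β_n A'
  A' → α₁ A' | ... | α_m A' | ε

S → ; becomes S → ; S'
S → c n becomes S → c n S'
S → S , n becomes S' → , n S'
Add S' → ε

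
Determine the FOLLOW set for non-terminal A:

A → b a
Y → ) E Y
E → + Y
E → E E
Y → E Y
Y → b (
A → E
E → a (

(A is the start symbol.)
A is the start symbol, so $ ∈ FOLLOW(A).
A does not occur on any right-hand side.

Taking the union: FOLLOW(A) = { $ }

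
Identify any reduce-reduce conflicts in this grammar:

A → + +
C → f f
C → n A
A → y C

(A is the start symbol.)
Augment with A' → A and build the canonical LR(0) collection (I0 = CLOSURE({[A' → . A]}), then GOTO on every symbol after a dot until no new states appear). It has 10 states:
  I0: { [A → . + +], [A → . y C], [A' → . A] }  — shift
  I1: { [A → + . +] }  — shift
  I2: { [A' → A .] }  — accept
  I3: { [A → y . C], [C → . f f], [C → . n A] }  — shift
  I4: { [A → y C .] }  — reduce
  I5: { [C → f . f] }  — shift
  I6: { [A → . + +], [A → . y C], [C → n . A] }  — shift
  I7: { [C → n A .] }  — reduce
  I8: { [C → f f .] }  — reduce
  I9: { [A → + + .] }  — reduce

No state contains more than one complete item.

Answer: No reduce-reduce conflicts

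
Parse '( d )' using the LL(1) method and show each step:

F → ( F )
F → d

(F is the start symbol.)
LL(1) parsing maintains a stack (initially the start symbol over $) and the input. At each step: if the stack top is a terminal, match it against the current input token; if it is a non-terminal N, replace it with the RHS of M[N, lookahead] (the unique production whose predict set contains the lookahead).

Stack is shown with the top on the left.

Stack    Input    Action
------------------------
F $      ( d ) $  output F → ( F )
( F ) $  ( d ) $  match '('
F ) $    d ) $    output F → d
d ) $    d ) $    match 'd'
) $      ) $      match ')'
$        $        accept

The string is accepted.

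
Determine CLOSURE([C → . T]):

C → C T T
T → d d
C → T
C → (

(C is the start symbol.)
{ [C → . T], [T → . d d] }

To compute CLOSURE, for each item [A → α.Bβ] where B is a non-terminal, add [B → .γ] for all productions B → γ; repeat for the newly added items until nothing changes.

Start with: [C → . T]
  [C → . T] has the dot before T: add [T → . d d]
No further items can be added.

CLOSURE = { [C → . T], [T → . d d] }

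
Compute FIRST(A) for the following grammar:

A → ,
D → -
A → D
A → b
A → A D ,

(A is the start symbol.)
{ ',', '-', 'b' }

FIRST sets of the other non-terminals involved (by the same procedure, iterated to a fixed point):
  FIRST(D) = { '-' }

From A → ,:
  - ',' is a terminal: add ',' and stop
From A → D:
  - D is a non-terminal: add FIRST(D) \ {ε} = { '-' }
    D is not nullable, so stop
From A → b:
  - b is a terminal: add 'b' and stop
From A → A D ,:
  - A is the symbol being defined: contributes nothing new
    A is not nullable, so stop

Collecting: FIRST(A) = { ',', '-', 'b' }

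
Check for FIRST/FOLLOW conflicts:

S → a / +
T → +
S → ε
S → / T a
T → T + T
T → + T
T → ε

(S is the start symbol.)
Yes. T → '+' with FOLLOW(T) on { '+' }; T → T '+' T with FOLLOW(T) on { '+' }; T → '+' T with FOLLOW(T) on { '+' }

Nullable non-terminals: S, T.
FIRST sets used below: FIRST(T) = { '+', ε }

S: nullable alternative(s) S → ε; FOLLOW(S) = { $ }
  S → a / +: FIRST \ {ε} = { 'a' } — disjoint from FOLLOW(S)
  S → ε: FIRST \ {ε} = { } — this is the only nullable alternative, skip
  S → / T a: FIRST \ {ε} = { '/' } — disjoint from FOLLOW(S)

T: nullable alternative(s) T → ε; FOLLOW(T) = { '+', 'a' }
  T → +: FIRST \ {ε} = { '+' } — overlaps FOLLOW(T) on { '+' }: CONFLICT
  T → T + T: FIRST \ {ε} = { '+' } — overlaps FOLLOW(T) on { '+' }: CONFLICT
  T → + T: FIRST \ {ε} = { '+' } — overlaps FOLLOW(T) on { '+' }: CONFLICT
  T → ε: FIRST \ {ε} = { } — this is the only nullable alternative, skip

So the grammar has 3 FIRST/FOLLOW conflicts (marked CONFLICT above).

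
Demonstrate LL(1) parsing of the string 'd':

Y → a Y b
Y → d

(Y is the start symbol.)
LL(1) parsing maintains a stack (initially the start symbol over $) and the input. At each step: if the stack top is a terminal, match it against the current input token; if it is a non-terminal N, replace it with the RHS of M[N, lookahead] (the unique production whose predict set contains the lookahead).

Stack is shown with the top on the left.

Stack  Input  Action
--------------------
Y $    d $    output Y → d
d $    d $    match 'd'
$      $      accept

The string is accepted.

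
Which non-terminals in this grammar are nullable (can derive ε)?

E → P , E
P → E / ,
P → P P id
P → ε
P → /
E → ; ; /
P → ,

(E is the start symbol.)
{ 'P' }

ε-productions: P → ε
So P is immediately nullable.
No further non-terminal can be added: every production for the remaining non-terminals contains a terminal or a non-nullable non-terminal.
Nullable = { 'P' }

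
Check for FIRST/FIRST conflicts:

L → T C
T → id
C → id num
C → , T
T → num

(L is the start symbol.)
No FIRST/FIRST conflicts.

A FIRST/FIRST conflict occurs when two productions N → α and N → β for the same non-terminal have FIRST(α) ∩ FIRST(β) ≠ ∅ (with ε ∈ FIRST of a nullable right-hand side, so two nullable alternatives also conflict).

Productions for T:
  T → id: FIRST = { 'id' }
  T → num: FIRST = { 'num' }
Productions for C:
  C → id num: FIRST = { 'id' }
  C → , T: FIRST = { ',' }
L has only one production, so no FIRST/FIRST conflict is possible there.

All alternatives of each non-terminal have pairwise disjoint FIRST sets.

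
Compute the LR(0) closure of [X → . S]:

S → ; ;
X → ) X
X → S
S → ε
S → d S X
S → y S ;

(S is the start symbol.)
Start with: [X → . S]
  [X → . S] has the dot before S: add [S → . ; ;], [S → .], [S → . d S X], [S → . y S ;]
No further items can be added.

CLOSURE = { [S → . ; ;], [S → . d S X], [S → . y S ;], [S → .], [X → . S] }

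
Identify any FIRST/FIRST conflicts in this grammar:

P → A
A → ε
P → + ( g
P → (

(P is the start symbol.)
A FIRST/FIRST conflict occurs when two productions N → α and N → β for the same non-terminal have FIRST(α) ∩ FIRST(β) ≠ ∅ (with ε ∈ FIRST of a nullable right-hand side, so two nullable alternatives also conflict).

FIRST sets of the non-terminals at (or reachable through a nullable prefix from) the front of some alternative:
  FIRST(A) = { ε }

Productions for P:
  P → A: FIRST = { ε }
  P → + ( g: FIRST = { '+' }
  P → (: FIRST = { '(' }
A has only one production, so no FIRST/FIRST conflict is possible there.

All alternatives of each non-terminal have pairwise disjoint FIRST sets.

Answer: No FIRST/FIRST conflicts.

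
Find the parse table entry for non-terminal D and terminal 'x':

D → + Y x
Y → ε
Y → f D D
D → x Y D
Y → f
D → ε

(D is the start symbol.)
To find M[D, 'x'], we find productions for D where 'x' is in the predict set (PREDICT(N → α) = (FIRST(α) \ {ε}) ∪ (FOLLOW(N) if α ⇒* ε)).

Relevant sets:
  FOLLOW(D) = { $, '+', 'x' }

D → + Y x: PREDICT = { '+' }
D → x Y D: PREDICT = { 'x' }
  'x' is in predict set, so this production goes in M[D, 'x']
D → ε: PREDICT = { $, '+', 'x' }
  'x' is in predict set, so this production goes in M[D, 'x']

M[D, 'x'] = D → x Y D, D → ε  (a multiply-defined cell — the grammar is not LL(1))

Answer: D → x Y D, D → ε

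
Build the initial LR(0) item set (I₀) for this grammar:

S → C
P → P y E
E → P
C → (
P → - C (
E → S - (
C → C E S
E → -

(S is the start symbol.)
First, augment the grammar with S' → S
I₀ = CLOSURE({ [S' → . S] }):
  [S' → . S] has the dot before S: add [S → . C]
  [S → . C] has the dot before C: add [C → . (], [C → . C E S]
No further items can be added.

I₀ = { [C → . (], [C → . C E S], [S → . C], [S' → . S] }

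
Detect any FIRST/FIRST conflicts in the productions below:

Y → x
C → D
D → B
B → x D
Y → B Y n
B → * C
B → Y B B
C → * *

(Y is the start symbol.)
A FIRST/FIRST conflict occurs when two productions N → α and N → β for the same non-terminal have FIRST(α) ∩ FIRST(β) ≠ ∅ (with ε ∈ FIRST of a nullable right-hand side, so two nullable alternatives also conflict).

FIRST sets of the non-terminals at (or reachable through a nullable prefix from) the front of some alternative:
  FIRST(B) = { '*', 'x' }
  FIRST(D) = { '*', 'x' }
  FIRST(Y) = { '*', 'x' }

Productions for Y:
  Y → x: FIRST = { 'x' }
  Y → B Y n: FIRST = { '*', 'x' }
Productions for C:
  C → D: FIRST = { '*', 'x' }
  C → * *: FIRST = { '*' }
Productions for B:
  B → x D: FIRST = { 'x' }
  B → * C: FIRST = { '*' }
  B → Y B B: FIRST = { '*', 'x' }
D has only one production, so no FIRST/FIRST conflict is possible there.

Conflict for Y: Y → x and Y → B Y n
  Overlap: { 'x' }
Conflict for C: C → D and C → * *
  Overlap: { '*' }
Conflict for B: B → x D and B → Y B B
  Overlap: { 'x' }
Conflict for B: B → * C and B → Y B B
  Overlap: { '*' }

Answer: Yes. Y → x / Y → B Y n on { 'x' }; C → D / C → '*' '*' on { '*' }; B → x D / B → Y B B on { 'x' }; B → '*' C / B → Y B B on { '*' }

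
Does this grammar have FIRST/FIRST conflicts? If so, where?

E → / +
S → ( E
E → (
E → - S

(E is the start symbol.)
No FIRST/FIRST conflicts.

A FIRST/FIRST conflict occurs when two productions N → α and N → β for the same non-terminal have FIRST(α) ∩ FIRST(β) ≠ ∅ (with ε ∈ FIRST of a nullable right-hand side, so two nullable alternatives also conflict).

Productions for E:
  E → / +: FIRST = { '/' }
  E → (: FIRST = { '(' }
  E → - S: FIRST = { '-' }
S has only one production, so no FIRST/FIRST conflict is possible there.

All alternatives of each non-terminal have pairwise disjoint FIRST sets.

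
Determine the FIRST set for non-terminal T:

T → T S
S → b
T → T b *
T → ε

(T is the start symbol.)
{ 'b', ε }

FIRST sets of the other non-terminals involved (by the same procedure, iterated to a fixed point):
  FIRST(S) = { 'b' }

From T → T S:
  - T is the symbol being defined: contributes nothing new
    T is nullable, so continue to the next symbol
  - S is a non-terminal: add FIRST(S) \ {ε} = { 'b' }
    S is not nullable, so stop
From T → T b *:
  - T is the symbol being defined: contributes nothing new
    T is nullable, so continue to the next symbol
  - b is a terminal: add 'b' and stop
From T → ε:
  - ε-production, so ε ∈ FIRST(T)

Collecting: FIRST(T) = { 'b', ε }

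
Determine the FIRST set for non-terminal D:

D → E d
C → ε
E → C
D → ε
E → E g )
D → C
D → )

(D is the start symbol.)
{ ')', 'd', 'g', ε }

To compute FIRST(D), examine every production with D on the left-hand side, reading each right-hand side left to right until a non-nullable symbol is reached.

FIRST sets of the other non-terminals involved (by the same procedure, iterated to a fixed point):
  FIRST(E) = { 'g', ε }
  FIRST(C) = { ε }

From D → E d:
  - E is a non-terminal: add FIRST(E) \ {ε} = { 'g' }
    E is nullable, so continue to the next symbol
  - d is a terminal: add 'd' and stop
From D → ε:
  - ε-production, so ε ∈ FIRST(D)
From D → C:
  - C is a non-terminal: add FIRST(C) \ {ε} = { }
    C is nullable and nothing follows, so the whole right-hand side can vanish: ε ∈ FIRST(D)
From D → ):
  - ')' is a terminal: add ')' and stop

Collecting: FIRST(D) = { ')', 'd', 'g', ε }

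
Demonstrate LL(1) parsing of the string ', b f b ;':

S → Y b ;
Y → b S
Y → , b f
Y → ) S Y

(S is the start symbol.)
LL(1) parsing maintains a stack (initially the start symbol over $) and the input. At each step: if the stack top is a terminal, match it against the current input token; if it is a non-terminal N, replace it with the RHS of M[N, lookahead] (the unique production whose predict set contains the lookahead).

Stack is shown with the top on the left.

Stack        Input        Action
--------------------------------
S $          , b f b ; $  output S → Y b ;
Y b ; $      , b f b ; $  output Y → , b f
, b f b ; $  , b f b ; $  match ','
b f b ; $    b f b ; $    match 'b'
f b ; $      f b ; $      match 'f'
b ; $        b ; $        match 'b'
; $          ; $          match ';'
$            $            accept

The string is accepted.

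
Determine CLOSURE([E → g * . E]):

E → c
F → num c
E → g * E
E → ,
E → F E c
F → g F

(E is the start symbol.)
{ [E → . ,], [E → . F E c], [E → . c], [E → . g * E], [E → g * . E], [F → . g F], [F → . num c] }

Start with: [E → g * . E]
  [E → g * . E] has the dot before E: add [E → . c], [E → . g * E], [E → . ,], [E → . F E c]
  [E → . F E c] has the dot before F: add [F → . num c], [F → . g F]
No further items can be added.

CLOSURE = { [E → . ,], [E → . F E c], [E → . c], [E → . g * E], [E → g * . E], [F → . g F], [F → . num c] }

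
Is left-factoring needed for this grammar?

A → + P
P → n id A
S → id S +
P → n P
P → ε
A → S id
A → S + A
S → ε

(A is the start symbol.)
Yes, A has productions with common prefix 'S'; P has productions with common prefix 'n'

Left-factoring is needed when two productions for the same non-terminal
share a common prefix on the right-hand side.

Productions for A:
  A → + P
  A → S id
  A → S + A
Productions for P:
  P → n id A
  P → n P
  P → ε
Productions for S:
  S → id S +
  S → ε

Found common prefix 'S' in productions for A
Found common prefix 'n' in productions for P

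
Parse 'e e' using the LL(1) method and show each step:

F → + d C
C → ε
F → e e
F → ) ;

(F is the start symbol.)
LL(1) parsing maintains a stack (initially the start symbol over $) and the input. At each step: if the stack top is a terminal, match it against the current input token; if it is a non-terminal N, replace it with the RHS of M[N, lookahead] (the unique production whose predict set contains the lookahead).

Stack is shown with the top on the left.

Stack  Input  Action
--------------------
F $    e e $  output F → e e
e e $  e e $  match 'e'
e $    e $    match 'e'
$      $      accept

The string is accepted.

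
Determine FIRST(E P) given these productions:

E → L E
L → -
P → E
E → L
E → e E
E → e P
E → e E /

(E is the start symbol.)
FIRST sets of the non-terminals involved (from the grammar, by fixed-point iteration):
  FIRST(E) = { '-', 'e' }

To compute FIRST(E P), process the symbols left to right:
Symbol E is a non-terminal. Add FIRST(E) \ {ε} = { '-', 'e' }
E is not nullable (ε ∉ FIRST(E)), so stop here.
FIRST(E P) = { '-', 'e' }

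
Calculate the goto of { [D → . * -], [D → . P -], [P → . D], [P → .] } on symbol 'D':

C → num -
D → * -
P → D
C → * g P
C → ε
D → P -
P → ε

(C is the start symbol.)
GOTO(I, 'D') = CLOSURE({ [A → αX.β] : [A → α.Xβ] ∈ I, X = 'D' })

Items with dot before 'D', with the dot advanced:
  [P → . D] → [P → D .]
Closure adds nothing (no advanced item has the dot before a non-terminal).

GOTO = { [P → D .] }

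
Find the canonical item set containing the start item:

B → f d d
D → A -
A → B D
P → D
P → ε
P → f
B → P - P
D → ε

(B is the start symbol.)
{ [A → . B D], [B → . P - P], [B → . f d d], [B' → . B], [D → . A -], [D → .], [P → . D], [P → . f], [P → .] }

First, augment the grammar with B' → B
I₀ = CLOSURE({ [B' → . B] }):
  [B' → . B] has the dot before B: add [B → . f d d], [B → . P - P]
  [B → . P - P] has the dot before P: add [P → . D], [P → .], [P → . f]
  [P → . D] has the dot before D: add [D → . A -], [D → .]
  [D → . A -] has the dot before A: add [A → . B D]
No further items can be added.

I₀ = { [A → . B D], [B → . P - P], [B → . f d d], [B' → . B], [D → . A -], [D → .], [P → . D], [P → . f], [P → .] }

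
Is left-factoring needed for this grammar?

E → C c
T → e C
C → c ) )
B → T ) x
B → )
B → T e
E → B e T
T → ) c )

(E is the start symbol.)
Yes, B has productions with common prefix 'T'

Left-factoring is needed when two productions for the same non-terminal
share a common prefix on the right-hand side.

Productions for E:
  E → C c
  E → B e T
Productions for T:
  T → e C
  T → ) c )
Productions for B:
  B → T ) x
  B → )
  B → T e

Found common prefix 'T' in productions for B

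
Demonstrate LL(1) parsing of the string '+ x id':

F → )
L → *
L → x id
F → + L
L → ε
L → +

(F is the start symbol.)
Stack is shown with the top on the left.

Stack   Input     Action
------------------------
F $     + x id $  output F → + L
+ L $   + x id $  match '+'
L $     x id $    output L → x id
x id $  x id $    match 'x'
id $    id $      match 'id'
$       $         accept

The string is accepted.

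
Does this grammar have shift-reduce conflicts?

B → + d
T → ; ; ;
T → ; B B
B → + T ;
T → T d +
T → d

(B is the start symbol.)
No shift-reduce conflicts

A shift-reduce conflict occurs when an LR(0) state has both:
  - a complete (reduce) item [A → α .] (dot at the end), and
  - a shift item [B → β . c γ] (dot before a terminal).

Augment with B' → B and build the canonical LR(0) collection (I0 = CLOSURE({[B' → . B]}), then GOTO on every symbol after a dot until no new states appear). It has 13 states:
  I0: { [B → . + T ;], [B → . + d], [B' → . B] }  — shift
  I1: { [B → + . T ;], [B → + . d], [T → . ; ; ;], [T → . ; B B], [T → . T d +], [T → . d] }  — shift
  I2: { [B' → B .] }  — accept
  I3: { [B → . + T ;], [B → . + d], [T → ; . ; ;], [T → ; . B B] }  — shift
  I4: { [B → + T . ;], [T → T . d +] }  — shift
  I5: { [B → + d .], [T → d .] }  — 2 reduces
  I6: { [B → + T ; .] }  — reduce
  I7: { [T → T d . +] }  — shift
  I8: { [T → T d + .] }  — reduce
  I9: { [T → ; ; . ;] }  — shift
  I10: { [B → . + T ;], [B → . + d], [T → ; B . B] }  — shift
  I11: { [T → ; B B .] }  — reduce
  I12: { [T → ; ; ; .] }  — reduce

No state contains both a complete item and a shift item.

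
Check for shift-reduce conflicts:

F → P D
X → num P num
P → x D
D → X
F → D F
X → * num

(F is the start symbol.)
No shift-reduce conflicts

A shift-reduce conflict occurs when an LR(0) state has both:
  - a complete (reduce) item [A → α .] (dot at the end), and
  - a shift item [B → β . c γ] (dot before a terminal).

Augment with F' → F and build the canonical LR(0) collection (I0 = CLOSURE({[F' → . F]}), then GOTO on every symbol after a dot until no new states appear). It has 14 states:
  I0: { [D → . X], [F → . D F], [F → . P D], [F' → . F], [P → . x D], [X → . * num], [X → . num P num] }  — shift
  I1: { [X → * . num] }  — shift
  I2: { [D → . X], [F → . D F], [F → . P D], [F → D . F], [P → . x D], [X → . * num], [X → . num P num] }  — shift
  I3: { [F' → F .] }  — accept
  I4: { [D → . X], [F → P . D], [X → . * num], [X → . num P num] }  — shift
  I5: { [D → X .] }  — reduce
  I6: { [P → . x D], [X → num . P num] }  — shift
  I7: { [D → . X], [P → x . D], [X → . * num], [X → . num P num] }  — shift
  I8: { [P → x D .] }  — reduce
  I9: { [X → num P . num] }  — shift
  I10: { [X → num P num .] }  — reduce
  I11: { [F → P D .] }  — reduce
  I12: { [F → D F .] }  — reduce
  I13: { [X → * num .] }  — reduce

No state contains both a complete item and a shift item.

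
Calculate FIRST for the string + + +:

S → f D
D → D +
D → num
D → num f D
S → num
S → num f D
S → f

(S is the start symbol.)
{ '+' }

To compute FIRST(+ + +), process the symbols left to right:
Symbol + is a terminal. Add '+' and stop.
FIRST(+ + +) = { '+' }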